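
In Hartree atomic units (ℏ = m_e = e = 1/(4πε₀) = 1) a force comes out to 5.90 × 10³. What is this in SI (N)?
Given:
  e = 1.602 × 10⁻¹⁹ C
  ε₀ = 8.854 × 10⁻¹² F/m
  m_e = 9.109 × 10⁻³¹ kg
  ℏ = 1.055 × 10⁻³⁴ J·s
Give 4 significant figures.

One atomic unit of force: F_au = E_h/a₀ = m_e²e⁶/((4πε₀)³ℏ⁴) = 8.220 × 10⁻⁸ N.
5.90 × 10³ × 8.220 × 10⁻⁸ N = 4.850 × 10⁻⁴ N

4.850 × 10⁻⁴ N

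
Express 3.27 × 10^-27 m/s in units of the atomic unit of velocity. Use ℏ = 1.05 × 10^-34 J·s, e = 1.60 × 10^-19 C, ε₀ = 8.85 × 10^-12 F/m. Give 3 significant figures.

1.49 × 10^-33

atomic unit of velocity: v_au = e²/(4πε₀ℏ) = 2.19 × 10^6 m/s.
3.27 × 10^-27 / 2.19 × 10^6 = 1.49 × 10^-33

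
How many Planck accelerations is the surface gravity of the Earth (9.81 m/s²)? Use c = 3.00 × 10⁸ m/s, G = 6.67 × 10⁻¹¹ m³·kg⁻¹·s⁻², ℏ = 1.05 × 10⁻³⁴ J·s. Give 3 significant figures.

1.76 × 10⁻⁵¹

Planck acceleration: a_P = √(c⁷/(ℏG)) = 5.59 × 10⁵¹ m/s².
9.81 / 5.59 × 10⁵¹ = 1.76 × 10⁻⁵¹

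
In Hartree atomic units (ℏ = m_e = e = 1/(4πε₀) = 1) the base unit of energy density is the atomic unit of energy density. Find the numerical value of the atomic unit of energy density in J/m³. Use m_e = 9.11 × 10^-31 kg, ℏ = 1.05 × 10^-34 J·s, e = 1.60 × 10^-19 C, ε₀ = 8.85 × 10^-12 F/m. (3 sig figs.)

3.01 × 10^13 J/m³

u_au = E_h/a₀³ = m_e⁴e¹⁰/((4πε₀)⁵ℏ⁸)
E_h = 4.38 × 10^-18 J
a₀ = 5.26 × 10^-11 m
E_h/a₀³ = 3.01 × 10^13 J/m³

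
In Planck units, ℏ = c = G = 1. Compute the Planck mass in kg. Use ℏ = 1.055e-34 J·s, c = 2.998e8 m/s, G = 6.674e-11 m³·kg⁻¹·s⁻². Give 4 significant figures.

The unique combination of the constants set to 1 with dimensions of mass is m_P = √(ℏc/G).
  = √(4.739e-16)
  = 2.177e-8 kg

2.177e-8 kg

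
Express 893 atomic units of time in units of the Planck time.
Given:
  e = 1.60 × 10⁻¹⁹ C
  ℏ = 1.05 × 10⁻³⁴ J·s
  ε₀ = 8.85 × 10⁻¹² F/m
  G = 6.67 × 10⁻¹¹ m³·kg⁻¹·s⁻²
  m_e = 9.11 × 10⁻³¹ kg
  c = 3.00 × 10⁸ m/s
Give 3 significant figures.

atomic unit of time: τ_au = (4πε₀)²ℏ³/(m_e e⁴) = 2.40 × 10⁻¹⁷ s
Planck time: t_P = √(ℏG/c⁵) = 5.37 × 10⁻⁴⁴ s
893 × 2.40 × 10⁻¹⁷ / 5.37 × 10⁻⁴⁴ = 3.99 × 10²⁹

3.99 × 10²⁹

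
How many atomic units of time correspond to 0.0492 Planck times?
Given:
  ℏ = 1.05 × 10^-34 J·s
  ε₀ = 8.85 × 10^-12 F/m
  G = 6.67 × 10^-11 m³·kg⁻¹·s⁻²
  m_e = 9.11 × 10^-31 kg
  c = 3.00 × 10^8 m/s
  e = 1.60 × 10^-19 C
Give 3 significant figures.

Planck time: t_P = √(ℏG/c⁵) = 5.37 × 10^-44 s
atomic unit of time: τ_au = (4πε₀)²ℏ³/(m_e e⁴) = 2.40 × 10^-17 s
0.0492 × 5.37 × 10^-44 / 2.40 × 10^-17 = 1.10 × 10^-28

1.10 × 10^-28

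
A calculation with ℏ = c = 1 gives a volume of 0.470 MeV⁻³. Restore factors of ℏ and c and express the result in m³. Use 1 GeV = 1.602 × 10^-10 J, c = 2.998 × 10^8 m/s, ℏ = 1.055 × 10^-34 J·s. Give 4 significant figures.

Volume is [L]³ = [E]⁻³·(ℏc)³.
1 GeV⁻³ → (ℏc)³ × (1 GeV in J)⁻³ = 7.696 × 10^-48 m³.
Convert the energy scale: 0.470 MeV⁻³ = 4.70 × 10^8 GeV⁻³.
Result: 4.70 × 10^8 × 7.696 × 10^-48 = 3.617 × 10^-39 m³.

3.617 × 10^-39 m³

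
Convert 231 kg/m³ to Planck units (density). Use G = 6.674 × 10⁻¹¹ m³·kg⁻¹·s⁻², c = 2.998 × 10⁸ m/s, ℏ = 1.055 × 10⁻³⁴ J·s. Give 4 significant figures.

Planck density: ρ_P = c⁵/(ℏG²) = 5.154 × 10⁹⁶ kg/m³.
231 / 5.154 × 10⁹⁶ = 4.482 × 10⁻⁹⁵

4.482 × 10⁻⁹⁵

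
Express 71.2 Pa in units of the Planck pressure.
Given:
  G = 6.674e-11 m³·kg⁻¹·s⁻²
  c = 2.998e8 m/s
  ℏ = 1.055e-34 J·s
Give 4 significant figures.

1.537e-112

Planck pressure: p_P = c⁷/(ℏG²) = 4.632e113 Pa.
71.2 / 4.632e113 = 1.537e-112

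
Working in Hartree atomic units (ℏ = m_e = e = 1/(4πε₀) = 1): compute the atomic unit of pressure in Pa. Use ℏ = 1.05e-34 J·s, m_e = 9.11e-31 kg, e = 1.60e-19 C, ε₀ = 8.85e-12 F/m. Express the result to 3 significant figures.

The unique combination of the constants set to 1 with dimensions of pressure is P_au = E_h/a₀³ = m_e⁴e¹⁰/((4πε₀)⁵ℏ⁸).
E_h = 4.38e-18 J
a₀ = 5.26e-11 m
E_h/a₀³ = 3.01e13 Pa

3.01e13 Pa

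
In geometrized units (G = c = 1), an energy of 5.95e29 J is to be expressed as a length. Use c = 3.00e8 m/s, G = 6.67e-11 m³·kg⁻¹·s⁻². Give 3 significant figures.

4.90e-15 m

Energy → length via G/c⁴.
5.95e29 J × (G/c⁴) = 4.90e-15 m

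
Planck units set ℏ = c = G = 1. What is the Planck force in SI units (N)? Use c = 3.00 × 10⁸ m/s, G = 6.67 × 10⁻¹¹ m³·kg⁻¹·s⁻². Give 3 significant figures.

Dimensional analysis gives F_P = c⁴/G.
  = 8.10 × 10³³ / 6.67 × 10⁻¹¹
  = 1.21 × 10⁴⁴ N

1.21 × 10⁴⁴ N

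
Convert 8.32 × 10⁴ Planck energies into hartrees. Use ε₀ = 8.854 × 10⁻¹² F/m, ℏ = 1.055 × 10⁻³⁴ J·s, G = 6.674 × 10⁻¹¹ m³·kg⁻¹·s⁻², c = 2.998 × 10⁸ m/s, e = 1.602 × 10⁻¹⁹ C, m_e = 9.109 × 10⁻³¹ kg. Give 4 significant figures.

Planck energy: E_P = √(ℏc⁵/G) = 1.957 × 10⁹ J
hartree: E_h = m_e e⁴/(4πε₀ℏ)² = 4.354 × 10⁻¹⁸ J
8.32 × 10⁴ × 1.957 × 10⁹ / 4.354 × 10⁻¹⁸ = 3.739 × 10³¹

3.739 × 10³¹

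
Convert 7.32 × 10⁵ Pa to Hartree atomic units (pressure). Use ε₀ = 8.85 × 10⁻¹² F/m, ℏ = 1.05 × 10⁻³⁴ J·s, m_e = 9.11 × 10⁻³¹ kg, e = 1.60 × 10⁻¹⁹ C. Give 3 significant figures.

atomic unit of pressure: P_au = E_h/a₀³ = m_e⁴e¹⁰/((4πε₀)⁵ℏ⁸) = 3.01 × 10¹³ Pa.
7.32 × 10⁵ / 3.01 × 10¹³ = 2.43 × 10⁻⁸

2.43 × 10⁻⁸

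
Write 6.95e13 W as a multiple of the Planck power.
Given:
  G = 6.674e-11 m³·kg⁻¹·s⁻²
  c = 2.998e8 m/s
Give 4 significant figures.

Planck power: P_P = c⁵/G = 3.629e52 W.
6.95e13 / 3.629e52 = 1.915e-39

1.915e-39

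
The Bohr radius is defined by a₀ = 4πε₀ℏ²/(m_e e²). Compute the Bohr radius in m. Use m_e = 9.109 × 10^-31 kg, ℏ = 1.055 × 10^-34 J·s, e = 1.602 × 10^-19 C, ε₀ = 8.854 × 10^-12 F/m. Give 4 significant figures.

a₀ = 4πε₀ℏ²/(m_e e²)
  = 1.238 × 10^-78 / 2.338 × 10^-68
  = 5.297 × 10^-11 m

5.297 × 10^-11 m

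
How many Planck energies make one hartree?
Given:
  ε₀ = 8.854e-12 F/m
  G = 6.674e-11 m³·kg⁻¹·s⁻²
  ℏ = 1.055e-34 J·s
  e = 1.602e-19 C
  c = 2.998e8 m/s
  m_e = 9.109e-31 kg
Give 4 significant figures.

hartree: E_h = m_e e⁴/(4πε₀ℏ)² = 4.354e-18 J
Planck energy: E_P = √(ℏc⁵/G) = 1.957e9 J
ratio = 4.354e-18 / 1.957e9 = 2.225e-27

2.225e-27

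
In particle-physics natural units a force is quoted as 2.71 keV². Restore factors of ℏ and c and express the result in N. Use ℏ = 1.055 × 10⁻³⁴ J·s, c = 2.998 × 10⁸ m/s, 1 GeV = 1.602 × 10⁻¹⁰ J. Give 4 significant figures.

Force is [E]/[L] = [E]²/(ℏc); restore (ℏc)⁻¹.
1 GeV² → 1/(ℏc) × (1 GeV in J)² = 8.114 × 10⁵ N.
Convert the energy scale: 2.71 keV² = 2.71 × 10⁻¹² GeV².
Result: 2.71 × 10⁻¹² × 8.114 × 10⁵ = 2.199 × 10⁻⁶ N.

2.199 × 10⁻⁶ N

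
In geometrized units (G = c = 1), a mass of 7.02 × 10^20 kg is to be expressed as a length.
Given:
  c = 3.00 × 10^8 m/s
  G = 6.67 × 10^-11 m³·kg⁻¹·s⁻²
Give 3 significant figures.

5.20 × 10^-7 m

In G = c = 1 units mass has dimensions of length; the conversion factor is G/c².
7.02 × 10^20 kg × (G/c²) = 5.20 × 10^-7 m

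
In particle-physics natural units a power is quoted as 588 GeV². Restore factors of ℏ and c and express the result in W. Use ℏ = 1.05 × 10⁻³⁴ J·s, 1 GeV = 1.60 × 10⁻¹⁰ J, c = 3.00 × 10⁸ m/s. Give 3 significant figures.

Power is [E]/[T] = [E]²/ℏ.
1 GeV² → 1/ℏ × (1 GeV in J)² = 2.44 × 10¹⁴ W.
Result: 588 × 2.44 × 10¹⁴ = 1.43 × 10¹⁷ W.

1.43 × 10¹⁷ W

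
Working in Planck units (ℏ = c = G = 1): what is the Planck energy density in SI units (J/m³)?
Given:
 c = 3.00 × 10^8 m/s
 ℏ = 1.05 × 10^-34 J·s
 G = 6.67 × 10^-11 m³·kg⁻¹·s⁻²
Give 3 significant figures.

4.68 × 10^113 J/m³

From ℏ = c = G = 1 the energy density scale is u_P = c⁷/(ℏG²).
  = 2.19 × 10^59 / 4.67 × 10^-55
  = 4.68 × 10^113 J/m³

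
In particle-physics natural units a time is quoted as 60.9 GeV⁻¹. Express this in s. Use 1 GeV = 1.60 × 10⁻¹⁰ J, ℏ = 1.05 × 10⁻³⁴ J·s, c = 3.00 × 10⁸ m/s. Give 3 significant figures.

4.00 × 10⁻²³ s

A time is [E]⁻¹ in ℏ=c=1; restore one factor of ℏ.
1 GeV⁻¹ → ℏ × (1 GeV in J)⁻¹ = 6.56 × 10⁻²⁵ s.
Result: 60.9 × 6.56 × 10⁻²⁵ = 4.00 × 10⁻²³ s.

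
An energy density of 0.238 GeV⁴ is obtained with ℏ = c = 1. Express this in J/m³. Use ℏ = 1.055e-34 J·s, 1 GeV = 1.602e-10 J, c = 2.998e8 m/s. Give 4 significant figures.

4.954e36 J/m³

[E]/[L]³ = [E]⁴/(ℏc)³; restore (ℏc)⁻³.
1 GeV⁴ → 1/(ℏc)³ × (1 GeV in J)⁴ = 2.082e37 J/m³.
Result: 0.238 × 2.082e37 = 4.954e36 J/m³.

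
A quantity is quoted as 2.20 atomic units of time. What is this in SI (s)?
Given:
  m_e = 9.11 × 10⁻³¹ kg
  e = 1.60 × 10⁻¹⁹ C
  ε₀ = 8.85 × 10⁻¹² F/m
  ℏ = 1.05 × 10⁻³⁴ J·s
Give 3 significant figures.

5.28 × 10⁻¹⁷ s

One atomic unit of time: τ_au = (4πε₀)²ℏ³/(m_e e⁴) = 2.40 × 10⁻¹⁷ s.
2.20 × 2.40 × 10⁻¹⁷ s = 5.28 × 10⁻¹⁷ s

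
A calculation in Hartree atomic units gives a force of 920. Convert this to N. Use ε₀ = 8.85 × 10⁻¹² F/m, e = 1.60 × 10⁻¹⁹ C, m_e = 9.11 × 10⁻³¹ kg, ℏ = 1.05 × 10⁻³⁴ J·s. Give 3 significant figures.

One atomic unit of force: F_au = E_h/a₀ = m_e²e⁶/((4πε₀)³ℏ⁴) = 8.33 × 10⁻⁸ N.
920 × 8.33 × 10⁻⁸ N = 7.66 × 10⁻⁵ N

7.66 × 10⁻⁵ N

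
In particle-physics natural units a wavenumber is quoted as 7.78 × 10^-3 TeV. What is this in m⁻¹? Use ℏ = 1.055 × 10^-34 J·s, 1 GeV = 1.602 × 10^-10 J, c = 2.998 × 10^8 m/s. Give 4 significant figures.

Inverse length is [E]/(ℏc).
1 GeV → 1/(ℏc) × (1 GeV in J) = 5.065 × 10^15 m⁻¹.
Convert the energy scale: 7.78 × 10^-3 TeV = 7.78 GeV.
Result: 7.78 × 5.065 × 10^15 = 3.941 × 10^16 m⁻¹.

3.941 × 10^16 m⁻¹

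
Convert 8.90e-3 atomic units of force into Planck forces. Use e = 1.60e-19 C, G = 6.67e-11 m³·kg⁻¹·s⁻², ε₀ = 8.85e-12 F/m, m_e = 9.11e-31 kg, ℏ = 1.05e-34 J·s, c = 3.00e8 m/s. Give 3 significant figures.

atomic unit of force: F_au = E_h/a₀ = m_e²e⁶/((4πε₀)³ℏ⁴) = 8.33e-8 N
Planck force: F_P = c⁴/G = 1.21e44 N
8.90e-3 × 8.33e-8 / 1.21e44 = 6.10e-54

6.10e-54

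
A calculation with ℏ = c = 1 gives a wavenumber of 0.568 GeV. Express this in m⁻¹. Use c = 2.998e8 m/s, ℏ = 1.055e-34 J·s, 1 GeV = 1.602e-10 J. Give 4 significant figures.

2.877e15 m⁻¹

Inverse length is [E]/(ℏc).
1 GeV → 1/(ℏc) × (1 GeV in J) = 5.065e15 m⁻¹.
Result: 0.568 × 5.065e15 = 2.877e15 m⁻¹.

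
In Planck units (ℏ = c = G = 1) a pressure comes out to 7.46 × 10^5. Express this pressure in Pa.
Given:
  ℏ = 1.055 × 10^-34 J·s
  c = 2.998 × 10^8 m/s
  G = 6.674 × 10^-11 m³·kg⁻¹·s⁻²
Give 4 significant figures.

One Planck pressure: p_P = c⁷/(ℏG²) = 4.632 × 10^113 Pa.
7.46 × 10^5 × 4.632 × 10^113 Pa = 3.456 × 10^119 Pa

3.456 × 10^119 Pa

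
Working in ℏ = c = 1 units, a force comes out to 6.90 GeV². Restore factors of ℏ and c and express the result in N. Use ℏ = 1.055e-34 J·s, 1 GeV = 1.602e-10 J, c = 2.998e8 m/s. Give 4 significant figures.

Force is [E]/[L] = [E]²/(ℏc); restore (ℏc)⁻¹.
1 GeV² → 1/(ℏc) × (1 GeV in J)² = 8.114e5 N.
Result: 6.90 × 8.114e5 = 5.599e6 N.

5.599e6 N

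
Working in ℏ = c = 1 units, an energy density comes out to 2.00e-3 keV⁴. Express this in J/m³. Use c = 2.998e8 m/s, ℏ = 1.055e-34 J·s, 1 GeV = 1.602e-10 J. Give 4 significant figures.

[E]/[L]³ = [E]⁴/(ℏc)³; restore (ℏc)⁻³.
1 GeV⁴ → 1/(ℏc)³ × (1 GeV in J)⁴ = 2.082e37 J/m³.
Convert the energy scale: 2.00e-3 keV⁴ = 2.00e-27 GeV⁴.
Result: 2.00e-27 × 2.082e37 = 4.163e10 J/m³.

4.163e10 J/m³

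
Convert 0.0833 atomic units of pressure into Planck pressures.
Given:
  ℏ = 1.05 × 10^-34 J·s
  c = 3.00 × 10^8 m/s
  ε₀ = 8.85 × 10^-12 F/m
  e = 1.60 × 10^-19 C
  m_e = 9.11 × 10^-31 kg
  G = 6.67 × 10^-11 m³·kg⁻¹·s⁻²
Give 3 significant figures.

5.36 × 10^-102

atomic unit of pressure: P_au = E_h/a₀³ = m_e⁴e¹⁰/((4πε₀)⁵ℏ⁸) = 3.01 × 10^13 Pa
Planck pressure: p_P = c⁷/(ℏG²) = 4.68 × 10^113 Pa
0.0833 × 3.01 × 10^13 / 4.68 × 10^113 = 5.36 × 10^-102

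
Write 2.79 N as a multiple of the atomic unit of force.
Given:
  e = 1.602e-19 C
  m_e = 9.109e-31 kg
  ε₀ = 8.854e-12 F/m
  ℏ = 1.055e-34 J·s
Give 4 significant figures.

3.394e7

atomic unit of force: F_au = E_h/a₀ = m_e²e⁶/((4πε₀)³ℏ⁴) = 8.220e-8 N.
2.79 / 8.220e-8 = 3.394e7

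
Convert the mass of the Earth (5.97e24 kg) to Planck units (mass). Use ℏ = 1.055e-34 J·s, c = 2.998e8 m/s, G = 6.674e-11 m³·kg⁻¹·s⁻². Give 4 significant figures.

Planck mass: m_P = √(ℏc/G) = 2.177e-8 kg.
5.97e24 / 2.177e-8 = 2.742e32

2.742e32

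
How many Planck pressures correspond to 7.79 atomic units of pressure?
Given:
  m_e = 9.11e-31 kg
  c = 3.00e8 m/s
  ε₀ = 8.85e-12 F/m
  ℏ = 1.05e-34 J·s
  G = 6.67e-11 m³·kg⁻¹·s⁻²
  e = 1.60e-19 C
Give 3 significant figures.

atomic unit of pressure: P_au = E_h/a₀³ = m_e⁴e¹⁰/((4πε₀)⁵ℏ⁸) = 3.01e13 Pa
Planck pressure: p_P = c⁷/(ℏG²) = 4.68e113 Pa
7.79 × 3.01e13 / 4.68e113 = 5.01e-100

5.01e-100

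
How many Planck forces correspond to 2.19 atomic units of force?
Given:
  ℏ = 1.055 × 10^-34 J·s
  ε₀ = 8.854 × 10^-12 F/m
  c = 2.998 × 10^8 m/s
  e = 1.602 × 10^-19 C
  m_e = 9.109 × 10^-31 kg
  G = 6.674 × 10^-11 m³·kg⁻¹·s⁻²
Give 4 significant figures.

atomic unit of force: F_au = E_h/a₀ = m_e²e⁶/((4πε₀)³ℏ⁴) = 8.220 × 10^-8 N
Planck force: F_P = c⁴/G = 1.210 × 10^44 N
2.19 × 8.220 × 10^-8 / 1.210 × 10^44 = 1.487 × 10^-51

1.487 × 10^-51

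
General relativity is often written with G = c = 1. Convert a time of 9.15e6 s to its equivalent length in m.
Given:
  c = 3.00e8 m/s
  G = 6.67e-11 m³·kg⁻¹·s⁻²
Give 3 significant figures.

Time → length via c.
9.15e6 s × (c) = 2.75e15 m

2.75e15 m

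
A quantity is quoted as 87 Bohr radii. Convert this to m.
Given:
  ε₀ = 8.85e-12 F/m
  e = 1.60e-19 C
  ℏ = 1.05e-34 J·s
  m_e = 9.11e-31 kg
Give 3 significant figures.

4.57e-9 m

One Bohr radius: a₀ = 4πε₀ℏ²/(m_e e²) = 5.26e-11 m.
87 × 5.26e-11 m = 4.57e-9 m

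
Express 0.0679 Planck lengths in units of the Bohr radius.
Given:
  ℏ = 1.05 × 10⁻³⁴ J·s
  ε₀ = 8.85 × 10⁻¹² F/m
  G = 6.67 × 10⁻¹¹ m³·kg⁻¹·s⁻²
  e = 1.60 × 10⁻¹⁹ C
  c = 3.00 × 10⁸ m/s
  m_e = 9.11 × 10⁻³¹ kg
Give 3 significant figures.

Planck length: ℓ_P = √(ℏG/c³) = 1.61 × 10⁻³⁵ m
Bohr radius: a₀ = 4πε₀ℏ²/(m_e e²) = 5.26 × 10⁻¹¹ m
0.0679 × 1.61 × 10⁻³⁵ / 5.26 × 10⁻¹¹ = 2.08 × 10⁻²⁶

2.08 × 10⁻²⁶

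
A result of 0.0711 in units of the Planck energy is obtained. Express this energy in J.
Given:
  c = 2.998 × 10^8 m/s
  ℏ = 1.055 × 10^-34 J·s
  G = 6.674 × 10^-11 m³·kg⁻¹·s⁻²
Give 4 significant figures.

One Planck energy: E_P = √(ℏc⁵/G) = 1.957 × 10^9 J.
0.0711 × 1.957 × 10^9 J = 1.391 × 10^8 J

1.391 × 10^8 J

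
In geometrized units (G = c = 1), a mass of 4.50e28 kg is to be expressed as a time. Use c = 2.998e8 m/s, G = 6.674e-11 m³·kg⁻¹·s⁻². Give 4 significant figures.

Mass → time via G/c³.
4.50e28 kg × (G/c³) = 1.115e-7 s

1.115e-7 s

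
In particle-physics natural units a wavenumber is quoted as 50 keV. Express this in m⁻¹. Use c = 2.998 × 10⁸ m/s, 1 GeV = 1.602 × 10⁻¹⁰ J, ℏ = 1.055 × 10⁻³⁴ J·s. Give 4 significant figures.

2.532 × 10¹¹ m⁻¹

Inverse length is [E]/(ℏc).
1 GeV → 1/(ℏc) × (1 GeV in J) = 5.065 × 10¹⁵ m⁻¹.
Convert the energy scale: 50 keV = 5.00 × 10⁻⁵ GeV.
Result: 5.00 × 10⁻⁵ × 5.065 × 10¹⁵ = 2.532 × 10¹¹ m⁻¹.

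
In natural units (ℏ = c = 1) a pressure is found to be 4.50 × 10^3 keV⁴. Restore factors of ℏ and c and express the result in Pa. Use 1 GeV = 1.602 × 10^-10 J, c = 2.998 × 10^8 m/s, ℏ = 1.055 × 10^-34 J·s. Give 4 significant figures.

9.367 × 10^16 Pa

Pressure is [E]/[L]³ = [E]⁴/(ℏc)³.
1 GeV⁴ → 1/(ℏc)³ × (1 GeV in J)⁴ = 2.082 × 10^37 Pa.
Convert the energy scale: 4.50 × 10^3 keV⁴ = 4.50 × 10^-21 GeV⁴.
Result: 4.50 × 10^-21 × 2.082 × 10^37 = 9.367 × 10^16 Pa.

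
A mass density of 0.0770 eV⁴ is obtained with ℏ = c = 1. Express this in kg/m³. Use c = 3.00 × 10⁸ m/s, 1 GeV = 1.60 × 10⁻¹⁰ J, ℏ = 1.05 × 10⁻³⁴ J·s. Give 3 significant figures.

1.79 × 10⁻¹⁷ kg/m³

Mass density is [E]/(c²[L]³) = [E]⁴/(ℏ³c⁵).
1 GeV⁴ → 1/(ℏ³c⁵) × (1 GeV in J)⁴ = 2.33 × 10²⁰ kg/m³.
Convert the energy scale: 0.0770 eV⁴ = 7.70 × 10⁻³⁸ GeV⁴.
Result: 7.70 × 10⁻³⁸ × 2.33 × 10²⁰ = 1.79 × 10⁻¹⁷ kg/m³.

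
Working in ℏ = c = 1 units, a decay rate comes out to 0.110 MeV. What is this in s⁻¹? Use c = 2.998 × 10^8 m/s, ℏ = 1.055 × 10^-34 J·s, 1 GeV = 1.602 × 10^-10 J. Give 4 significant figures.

1.670 × 10^20 s⁻¹

A rate is [E]/ℏ; divide by ℏ.
1 GeV → 1/ℏ × (1 GeV in J) = 1.518 × 10^24 s⁻¹.
Convert the energy scale: 0.110 MeV = 1.10 × 10^-4 GeV.
Result: 1.10 × 10^-4 × 1.518 × 10^24 = 1.670 × 10^20 s⁻¹.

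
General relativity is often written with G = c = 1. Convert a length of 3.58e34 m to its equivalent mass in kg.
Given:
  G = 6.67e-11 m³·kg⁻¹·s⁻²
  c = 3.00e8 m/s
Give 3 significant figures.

Length → mass via c²/G.
3.58e34 m × (c²/G) = 4.83e61 kg

4.83e61 kg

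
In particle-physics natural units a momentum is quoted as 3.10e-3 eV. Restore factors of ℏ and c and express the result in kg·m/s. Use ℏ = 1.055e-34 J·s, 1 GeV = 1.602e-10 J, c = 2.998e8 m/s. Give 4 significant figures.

1.657e-30 kg·m/s

Momentum is [E]/c; divide by c.
1 GeV → 1/c × (1 GeV in J) = 5.344e-19 kg·m/s.
Convert the energy scale: 3.10e-3 eV = 3.10e-12 GeV.
Result: 3.10e-12 × 5.344e-19 = 1.657e-30 kg·m/s.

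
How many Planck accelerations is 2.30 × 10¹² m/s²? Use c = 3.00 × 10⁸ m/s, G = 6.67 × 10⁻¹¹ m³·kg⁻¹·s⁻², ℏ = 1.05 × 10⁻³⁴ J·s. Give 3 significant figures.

4.12 × 10⁻⁴⁰

Planck acceleration: a_P = √(c⁷/(ℏG)) = 5.59 × 10⁵¹ m/s².
2.30 × 10¹² / 5.59 × 10⁵¹ = 4.12 × 10⁻⁴⁰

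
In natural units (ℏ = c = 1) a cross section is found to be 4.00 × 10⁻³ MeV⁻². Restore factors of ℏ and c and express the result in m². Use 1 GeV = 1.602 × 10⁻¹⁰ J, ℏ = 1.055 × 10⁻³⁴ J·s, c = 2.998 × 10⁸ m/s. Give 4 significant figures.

Area is [L]² = [E]⁻²·(ℏc)²; restore (ℏc)².
1 GeV⁻² → (ℏc)² × (1 GeV in J)⁻² = 3.898 × 10⁻³² m².
Convert the energy scale: 4.00 × 10⁻³ MeV⁻² = 4.00 × 10³ GeV⁻².
Result: 4.00 × 10³ × 3.898 × 10⁻³² = 1.559 × 10⁻²⁸ m².

1.559 × 10⁻²⁸ m²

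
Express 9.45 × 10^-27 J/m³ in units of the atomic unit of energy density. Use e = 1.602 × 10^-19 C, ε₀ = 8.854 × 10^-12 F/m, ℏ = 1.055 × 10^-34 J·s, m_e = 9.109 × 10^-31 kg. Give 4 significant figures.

atomic unit of energy density: u_au = E_h/a₀³ = m_e⁴e¹⁰/((4πε₀)⁵ℏ⁸) = 2.929 × 10^13 J/m³.
9.45 × 10^-27 / 2.929 × 10^13 = 3.226 × 10^-40

3.226 × 10^-40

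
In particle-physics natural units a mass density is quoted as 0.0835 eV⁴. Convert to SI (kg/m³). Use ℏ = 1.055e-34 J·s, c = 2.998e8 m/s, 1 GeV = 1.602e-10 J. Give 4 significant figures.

Mass density is [E]/(c²[L]³) = [E]⁴/(ℏ³c⁵).
1 GeV⁴ → 1/(ℏ³c⁵) × (1 GeV in J)⁴ = 2.316e20 kg/m³.
Convert the energy scale: 0.0835 eV⁴ = 8.35e-38 GeV⁴.
Result: 8.35e-38 × 2.316e20 = 1.934e-17 kg/m³.

1.934e-17 kg/m³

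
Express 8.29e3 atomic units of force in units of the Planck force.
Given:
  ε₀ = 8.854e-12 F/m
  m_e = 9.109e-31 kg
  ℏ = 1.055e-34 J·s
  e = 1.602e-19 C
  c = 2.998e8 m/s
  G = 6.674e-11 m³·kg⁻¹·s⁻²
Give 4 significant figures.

atomic unit of force: F_au = E_h/a₀ = m_e²e⁶/((4πε₀)³ℏ⁴) = 8.220e-8 N
Planck force: F_P = c⁴/G = 1.210e44 N
8.29e3 × 8.220e-8 / 1.210e44 = 5.630e-48

5.630e-48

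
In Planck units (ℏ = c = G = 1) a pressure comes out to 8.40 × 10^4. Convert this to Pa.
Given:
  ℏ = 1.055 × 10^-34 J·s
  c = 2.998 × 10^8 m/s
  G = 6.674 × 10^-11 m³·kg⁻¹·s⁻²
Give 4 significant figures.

3.891 × 10^118 Pa

One Planck pressure: p_P = c⁷/(ℏG²) = 4.632 × 10^113 Pa.
8.40 × 10^4 × 4.632 × 10^113 Pa = 3.891 × 10^118 Pa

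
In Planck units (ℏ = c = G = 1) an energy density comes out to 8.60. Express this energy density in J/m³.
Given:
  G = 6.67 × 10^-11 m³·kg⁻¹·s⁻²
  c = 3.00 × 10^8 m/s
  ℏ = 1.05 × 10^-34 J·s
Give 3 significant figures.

One Planck energy density: u_P = c⁷/(ℏG²) = 4.68 × 10^113 J/m³.
8.60 × 4.68 × 10^113 J/m³ = 4.03 × 10^114 J/m³

4.03 × 10^114 J/m³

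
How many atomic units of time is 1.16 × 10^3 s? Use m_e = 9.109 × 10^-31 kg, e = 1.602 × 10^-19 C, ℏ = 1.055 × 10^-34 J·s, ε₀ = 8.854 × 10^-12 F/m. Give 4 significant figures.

4.788 × 10^19

atomic unit of time: τ_au = (4πε₀)²ℏ³/(m_e e⁴) = 2.423 × 10^-17 s.
1.16 × 10^3 / 2.423 × 10^-17 = 4.788 × 10^19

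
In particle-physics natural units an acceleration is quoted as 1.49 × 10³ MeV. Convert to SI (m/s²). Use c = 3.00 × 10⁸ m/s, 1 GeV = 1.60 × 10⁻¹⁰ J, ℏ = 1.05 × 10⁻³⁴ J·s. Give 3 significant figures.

Acceleration is [L]/[T]² = c·[E]/ℏ.
1 GeV → c/ℏ × (1 GeV in J) = 4.57 × 10³² m/s².
Convert the energy scale: 1.49 × 10³ MeV = 1.49 GeV.
Result: 1.49 × 4.57 × 10³² = 6.81 × 10³² m/s².

6.81 × 10³² m/s²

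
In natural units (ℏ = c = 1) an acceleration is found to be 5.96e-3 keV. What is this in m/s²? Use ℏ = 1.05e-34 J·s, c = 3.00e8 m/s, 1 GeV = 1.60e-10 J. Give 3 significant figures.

Acceleration is [L]/[T]² = c·[E]/ℏ.
1 GeV → c/ℏ × (1 GeV in J) = 4.57e32 m/s².
Convert the energy scale: 5.96e-3 keV = 5.96e-9 GeV.
Result: 5.96e-9 × 4.57e32 = 2.72e24 m/s².

2.72e24 m/s²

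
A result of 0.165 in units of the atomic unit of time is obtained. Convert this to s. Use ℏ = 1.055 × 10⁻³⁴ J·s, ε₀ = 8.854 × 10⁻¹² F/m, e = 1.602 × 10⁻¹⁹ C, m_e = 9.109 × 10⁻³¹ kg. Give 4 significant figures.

3.998 × 10⁻¹⁸ s

One atomic unit of time: τ_au = (4πε₀)²ℏ³/(m_e e⁴) = 2.423 × 10⁻¹⁷ s.
0.165 × 2.423 × 10⁻¹⁷ s = 3.998 × 10⁻¹⁸ s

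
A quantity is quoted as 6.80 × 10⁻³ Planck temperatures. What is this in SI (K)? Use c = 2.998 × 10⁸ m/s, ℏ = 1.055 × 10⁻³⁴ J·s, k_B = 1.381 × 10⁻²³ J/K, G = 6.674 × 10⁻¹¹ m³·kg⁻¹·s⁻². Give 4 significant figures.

9.634 × 10²⁹ K

One Planck temperature: T_P = √(ℏc⁵/G) / k_B = 1.417 × 10³² K.
6.80 × 10⁻³ × 1.417 × 10³² K = 9.634 × 10²⁹ K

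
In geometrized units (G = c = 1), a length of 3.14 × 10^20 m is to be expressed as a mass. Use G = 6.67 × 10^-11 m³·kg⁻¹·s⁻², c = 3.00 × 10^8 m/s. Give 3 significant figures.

Length → mass via c²/G.
3.14 × 10^20 m × (c²/G) = 4.24 × 10^47 kg

4.24 × 10^47 kg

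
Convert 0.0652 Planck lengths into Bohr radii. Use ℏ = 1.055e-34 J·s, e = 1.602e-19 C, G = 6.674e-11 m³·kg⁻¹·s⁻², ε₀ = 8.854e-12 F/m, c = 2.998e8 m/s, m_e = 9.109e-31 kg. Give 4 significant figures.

Planck length: ℓ_P = √(ℏG/c³) = 1.616e-35 m
Bohr radius: a₀ = 4πε₀ℏ²/(m_e e²) = 5.297e-11 m
0.0652 × 1.616e-35 / 5.297e-11 = 1.990e-26

1.990e-26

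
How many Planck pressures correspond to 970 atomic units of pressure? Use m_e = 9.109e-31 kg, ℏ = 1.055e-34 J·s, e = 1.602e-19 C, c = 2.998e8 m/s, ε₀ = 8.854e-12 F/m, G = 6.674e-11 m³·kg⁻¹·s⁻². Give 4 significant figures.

6.134e-98

atomic unit of pressure: P_au = E_h/a₀³ = m_e⁴e¹⁰/((4πε₀)⁵ℏ⁸) = 2.929e13 Pa
Planck pressure: p_P = c⁷/(ℏG²) = 4.632e113 Pa
970 × 2.929e13 / 4.632e113 = 6.134e-98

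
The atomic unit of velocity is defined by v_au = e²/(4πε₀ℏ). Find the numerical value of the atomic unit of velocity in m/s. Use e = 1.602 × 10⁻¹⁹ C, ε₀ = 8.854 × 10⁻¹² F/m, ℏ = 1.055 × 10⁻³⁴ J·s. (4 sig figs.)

v_au = e²/(4πε₀ℏ)
  = 2.566 × 10⁻³⁸ / 1.174 × 10⁻⁴⁴
  = 2.186 × 10⁶ m/s

2.186 × 10⁶ m/s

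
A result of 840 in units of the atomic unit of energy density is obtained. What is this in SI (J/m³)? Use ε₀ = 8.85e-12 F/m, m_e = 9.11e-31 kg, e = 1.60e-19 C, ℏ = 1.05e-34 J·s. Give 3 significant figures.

One atomic unit of energy density: u_au = E_h/a₀³ = m_e⁴e¹⁰/((4πε₀)⁵ℏ⁸) = 3.01e13 J/m³.
840 × 3.01e13 J/m³ = 2.53e16 J/m³

2.53e16 J/m³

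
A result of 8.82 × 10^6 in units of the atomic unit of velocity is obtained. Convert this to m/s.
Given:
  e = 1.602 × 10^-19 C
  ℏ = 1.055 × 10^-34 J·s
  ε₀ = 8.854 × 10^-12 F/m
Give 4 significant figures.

1.928 × 10^13 m/s

One atomic unit of velocity: v_au = e²/(4πε₀ℏ) = 2.186 × 10^6 m/s.
8.82 × 10^6 × 2.186 × 10^6 m/s = 1.928 × 10^13 m/s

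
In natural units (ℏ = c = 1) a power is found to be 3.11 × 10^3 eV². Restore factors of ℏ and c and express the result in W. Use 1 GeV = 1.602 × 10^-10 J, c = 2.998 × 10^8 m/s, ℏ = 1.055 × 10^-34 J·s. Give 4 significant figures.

Power is [E]/[T] = [E]²/ℏ.
1 GeV² → 1/ℏ × (1 GeV in J)² = 2.433 × 10^14 W.
Convert the energy scale: 3.11 × 10^3 eV² = 3.11 × 10^-15 GeV².
Result: 3.11 × 10^-15 × 2.433 × 10^14 = 0.7565 W.

0.7565 W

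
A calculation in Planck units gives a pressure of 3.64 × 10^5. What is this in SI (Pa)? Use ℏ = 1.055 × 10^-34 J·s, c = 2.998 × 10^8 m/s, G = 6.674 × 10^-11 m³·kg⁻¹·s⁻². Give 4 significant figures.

1.686 × 10^119 Pa

One Planck pressure: p_P = c⁷/(ℏG²) = 4.632 × 10^113 Pa.
3.64 × 10^5 × 4.632 × 10^113 Pa = 1.686 × 10^119 Pa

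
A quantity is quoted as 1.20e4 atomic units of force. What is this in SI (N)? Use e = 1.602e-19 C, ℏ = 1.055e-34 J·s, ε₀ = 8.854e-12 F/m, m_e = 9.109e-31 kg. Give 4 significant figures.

9.864e-4 N

One atomic unit of force: F_au = E_h/a₀ = m_e²e⁶/((4πε₀)³ℏ⁴) = 8.220e-8 N.
1.20e4 × 8.220e-8 N = 9.864e-4 N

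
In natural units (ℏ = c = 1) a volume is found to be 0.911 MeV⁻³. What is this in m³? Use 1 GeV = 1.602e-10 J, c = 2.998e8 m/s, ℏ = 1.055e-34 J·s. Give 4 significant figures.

Volume is [L]³ = [E]⁻³·(ℏc)³.
1 GeV⁻³ → (ℏc)³ × (1 GeV in J)⁻³ = 7.696e-48 m³.
Convert the energy scale: 0.911 MeV⁻³ = 9.11e8 GeV⁻³.
Result: 9.11e8 × 7.696e-48 = 7.011e-39 m³.

7.011e-39 m³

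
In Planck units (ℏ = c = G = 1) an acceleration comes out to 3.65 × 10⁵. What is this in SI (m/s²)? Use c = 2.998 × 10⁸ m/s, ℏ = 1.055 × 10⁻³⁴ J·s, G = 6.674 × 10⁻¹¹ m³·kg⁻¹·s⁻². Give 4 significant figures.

2.029 × 10⁵⁷ m/s²

One Planck acceleration: a_P = √(c⁷/(ℏG)) = 5.560 × 10⁵¹ m/s².
3.65 × 10⁵ × 5.560 × 10⁵¹ m/s² = 2.029 × 10⁵⁷ m/s²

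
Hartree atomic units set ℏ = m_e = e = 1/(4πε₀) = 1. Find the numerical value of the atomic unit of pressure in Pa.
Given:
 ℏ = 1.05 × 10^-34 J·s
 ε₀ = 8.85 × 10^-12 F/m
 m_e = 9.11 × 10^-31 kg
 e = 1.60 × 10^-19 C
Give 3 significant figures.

3.01 × 10^13 Pa

From ℏ = m_e = e = 1/(4πε₀) = 1 the pressure scale is P_au = E_h/a₀³ = m_e⁴e¹⁰/((4πε₀)⁵ℏ⁸).
E_h = 4.38 × 10^-18 J
a₀ = 5.26 × 10^-11 m
E_h/a₀³ = 3.01 × 10^13 Pa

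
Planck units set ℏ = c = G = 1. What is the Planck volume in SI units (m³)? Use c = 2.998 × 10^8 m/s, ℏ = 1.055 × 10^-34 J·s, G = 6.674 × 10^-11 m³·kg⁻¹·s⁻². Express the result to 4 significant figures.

The unique combination of the constants set to 1 with dimensions of volume is V_P = (ℏG/c³)^(3/2).
  = √(1.784 × 10^-209)
  = 4.224 × 10^-105 m³

4.224 × 10^-105 m³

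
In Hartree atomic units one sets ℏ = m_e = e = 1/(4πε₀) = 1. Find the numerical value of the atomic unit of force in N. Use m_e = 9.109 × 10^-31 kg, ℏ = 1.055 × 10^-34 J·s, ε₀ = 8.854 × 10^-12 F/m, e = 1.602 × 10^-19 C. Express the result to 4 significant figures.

8.220 × 10^-8 N

F_au = E_h/a₀ = m_e²e⁶/((4πε₀)³ℏ⁴)
E_h = 4.354 × 10^-18 J
a₀ = 5.297 × 10^-11 m
E_h/a₀ = 8.220 × 10^-8 N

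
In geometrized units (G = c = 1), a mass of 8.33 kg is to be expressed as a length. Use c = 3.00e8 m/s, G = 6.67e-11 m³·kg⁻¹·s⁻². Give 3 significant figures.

6.17e-27 m

In G = c = 1 units mass has dimensions of length; the conversion factor is G/c².
8.33 kg × (G/c²) = 6.17e-27 m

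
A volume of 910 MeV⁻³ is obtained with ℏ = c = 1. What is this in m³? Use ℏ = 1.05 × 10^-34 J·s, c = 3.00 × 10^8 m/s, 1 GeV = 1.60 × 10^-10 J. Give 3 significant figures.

Volume is [L]³ = [E]⁻³·(ℏc)³.
1 GeV⁻³ → (ℏc)³ × (1 GeV in J)⁻³ = 7.63 × 10^-48 m³.
Convert the energy scale: 910 MeV⁻³ = 9.10 × 10^11 GeV⁻³.
Result: 9.10 × 10^11 × 7.63 × 10^-48 = 6.94 × 10^-36 m³.

6.94 × 10^-36 m³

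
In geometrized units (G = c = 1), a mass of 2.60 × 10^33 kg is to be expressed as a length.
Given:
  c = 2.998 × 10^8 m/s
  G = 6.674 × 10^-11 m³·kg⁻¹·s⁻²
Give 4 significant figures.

In G = c = 1 units mass has dimensions of length; the conversion factor is G/c².
2.60 × 10^33 kg × (G/c²) = 1.931 × 10^6 m

1.931 × 10^6 m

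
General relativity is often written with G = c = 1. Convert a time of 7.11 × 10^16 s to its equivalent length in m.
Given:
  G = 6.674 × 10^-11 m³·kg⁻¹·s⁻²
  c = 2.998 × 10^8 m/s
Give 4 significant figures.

Time → length via c.
7.11 × 10^16 s × (c) = 2.132 × 10^25 m

2.132 × 10^25 m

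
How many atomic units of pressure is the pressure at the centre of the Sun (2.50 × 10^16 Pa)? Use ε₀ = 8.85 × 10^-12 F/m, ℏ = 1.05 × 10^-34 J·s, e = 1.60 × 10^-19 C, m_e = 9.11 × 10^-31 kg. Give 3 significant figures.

830

atomic unit of pressure: P_au = E_h/a₀³ = m_e⁴e¹⁰/((4πε₀)⁵ℏ⁸) = 3.01 × 10^13 Pa.
2.50 × 10^16 / 3.01 × 10^13 = 830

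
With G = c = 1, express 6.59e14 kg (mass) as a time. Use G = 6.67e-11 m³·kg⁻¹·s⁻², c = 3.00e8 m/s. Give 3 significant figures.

1.63e-21 s

Mass → time via G/c³.
6.59e14 kg × (G/c³) = 1.63e-21 s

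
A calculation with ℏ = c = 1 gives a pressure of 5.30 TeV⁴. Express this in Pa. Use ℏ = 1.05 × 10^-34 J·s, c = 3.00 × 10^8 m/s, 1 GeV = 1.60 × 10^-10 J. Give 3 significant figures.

1.11 × 10^50 Pa

Pressure is [E]/[L]³ = [E]⁴/(ℏc)³.
1 GeV⁴ → 1/(ℏc)³ × (1 GeV in J)⁴ = 2.10 × 10^37 Pa.
Convert the energy scale: 5.30 TeV⁴ = 5.30 × 10^12 GeV⁴.
Result: 5.30 × 10^12 × 2.10 × 10^37 = 1.11 × 10^50 Pa.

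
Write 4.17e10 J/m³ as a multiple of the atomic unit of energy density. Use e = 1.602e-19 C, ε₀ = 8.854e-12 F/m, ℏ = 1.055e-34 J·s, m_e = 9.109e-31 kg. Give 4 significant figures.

1.424e-3

atomic unit of energy density: u_au = E_h/a₀³ = m_e⁴e¹⁰/((4πε₀)⁵ℏ⁸) = 2.929e13 J/m³.
4.17e10 / 2.929e13 = 1.424e-3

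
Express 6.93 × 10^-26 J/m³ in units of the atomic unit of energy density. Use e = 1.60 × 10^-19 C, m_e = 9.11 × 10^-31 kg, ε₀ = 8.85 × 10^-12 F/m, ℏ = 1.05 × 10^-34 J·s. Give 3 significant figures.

2.30 × 10^-39

atomic unit of energy density: u_au = E_h/a₀³ = m_e⁴e¹⁰/((4πε₀)⁵ℏ⁸) = 3.01 × 10^13 J/m³.
6.93 × 10^-26 / 3.01 × 10^13 = 2.30 × 10^-39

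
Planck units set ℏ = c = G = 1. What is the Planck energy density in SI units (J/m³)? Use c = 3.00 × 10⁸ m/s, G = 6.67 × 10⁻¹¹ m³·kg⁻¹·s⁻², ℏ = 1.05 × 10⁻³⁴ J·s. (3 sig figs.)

4.68 × 10¹¹³ J/m³

From ℏ = c = G = 1 the energy density scale is u_P = c⁷/(ℏG²).
  = 2.19 × 10⁵⁹ / 4.67 × 10⁻⁵⁵
  = 4.68 × 10¹¹³ J/m³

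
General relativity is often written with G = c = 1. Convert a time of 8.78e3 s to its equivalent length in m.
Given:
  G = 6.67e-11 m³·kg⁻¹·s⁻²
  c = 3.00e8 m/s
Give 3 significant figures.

Time → length via c.
8.78e3 s × (c) = 2.63e12 m

2.63e12 m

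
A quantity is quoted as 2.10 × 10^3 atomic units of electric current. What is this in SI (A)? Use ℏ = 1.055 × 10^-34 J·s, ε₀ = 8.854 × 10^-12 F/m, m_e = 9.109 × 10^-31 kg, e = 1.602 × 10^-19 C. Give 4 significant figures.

13.89 A

One atomic unit of electric current: I_au = e E_h/ℏ = m_e e⁵/((4πε₀)²ℏ³) = 6.612 × 10^-3 A.
2.10 × 10^3 × 6.612 × 10^-3 A = 13.89 A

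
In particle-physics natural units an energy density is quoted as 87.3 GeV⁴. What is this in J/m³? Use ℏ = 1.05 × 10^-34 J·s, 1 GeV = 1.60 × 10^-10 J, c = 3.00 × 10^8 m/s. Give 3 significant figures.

1.83 × 10^39 J/m³

[E]/[L]³ = [E]⁴/(ℏc)³; restore (ℏc)⁻³.
1 GeV⁴ → 1/(ℏc)³ × (1 GeV in J)⁴ = 2.10 × 10^37 J/m³.
Result: 87.3 × 2.10 × 10^37 = 1.83 × 10^39 J/m³.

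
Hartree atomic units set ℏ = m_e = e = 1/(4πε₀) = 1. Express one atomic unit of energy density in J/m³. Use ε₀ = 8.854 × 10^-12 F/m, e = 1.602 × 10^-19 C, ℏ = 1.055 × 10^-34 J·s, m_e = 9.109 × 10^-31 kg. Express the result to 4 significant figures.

2.929 × 10^13 J/m³

From ℏ = m_e = e = 1/(4πε₀) = 1 the energy density scale is u_au = E_h/a₀³ = m_e⁴e¹⁰/((4πε₀)⁵ℏ⁸).
E_h = 4.354 × 10^-18 J
a₀ = 5.297 × 10^-11 m
E_h/a₀³ = 2.929 × 10^13 J/m³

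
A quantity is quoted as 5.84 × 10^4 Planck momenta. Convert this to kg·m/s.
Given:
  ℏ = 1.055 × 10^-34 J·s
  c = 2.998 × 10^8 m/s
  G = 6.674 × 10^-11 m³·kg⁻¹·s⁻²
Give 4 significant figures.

One Planck momentum: p_P = √(ℏc³/G) = 6.527 kg·m/s.
5.84 × 10^4 × 6.527 kg·m/s = 3.811 × 10^5 kg·m/s

3.811 × 10^5 kg·m/s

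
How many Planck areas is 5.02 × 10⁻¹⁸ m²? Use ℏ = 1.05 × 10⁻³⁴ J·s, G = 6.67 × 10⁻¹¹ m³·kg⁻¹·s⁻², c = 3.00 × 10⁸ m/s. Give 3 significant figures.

Planck area: A_P = ℏG/c³ = 2.59 × 10⁻⁷⁰ m².
5.02 × 10⁻¹⁸ / 2.59 × 10⁻⁷⁰ = 1.94 × 10⁵²

1.94 × 10⁵²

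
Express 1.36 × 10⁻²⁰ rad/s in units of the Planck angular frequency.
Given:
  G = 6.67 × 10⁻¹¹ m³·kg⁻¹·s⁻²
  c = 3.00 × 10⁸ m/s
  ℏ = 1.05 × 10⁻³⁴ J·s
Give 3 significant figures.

7.30 × 10⁻⁶⁴

Planck angular frequency: ω_P = √(c⁵/(ℏG)) = 1.86 × 10⁴³ rad/s.
1.36 × 10⁻²⁰ / 1.86 × 10⁴³ = 7.30 × 10⁻⁶⁴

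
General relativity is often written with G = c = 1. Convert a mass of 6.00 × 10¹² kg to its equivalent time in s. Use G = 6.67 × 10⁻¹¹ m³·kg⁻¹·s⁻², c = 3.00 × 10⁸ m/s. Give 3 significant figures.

1.48 × 10⁻²³ s

Mass → time via G/c³.
6.00 × 10¹² kg × (G/c³) = 1.48 × 10⁻²³ s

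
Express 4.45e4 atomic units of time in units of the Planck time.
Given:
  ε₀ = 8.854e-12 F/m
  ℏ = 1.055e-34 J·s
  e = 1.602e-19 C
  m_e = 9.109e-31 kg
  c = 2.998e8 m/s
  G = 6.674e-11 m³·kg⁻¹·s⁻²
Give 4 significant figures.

atomic unit of time: τ_au = (4πε₀)²ℏ³/(m_e e⁴) = 2.423e-17 s
Planck time: t_P = √(ℏG/c⁵) = 5.392e-44 s
4.45e4 × 2.423e-17 / 5.392e-44 = 2.000e31

2.000e31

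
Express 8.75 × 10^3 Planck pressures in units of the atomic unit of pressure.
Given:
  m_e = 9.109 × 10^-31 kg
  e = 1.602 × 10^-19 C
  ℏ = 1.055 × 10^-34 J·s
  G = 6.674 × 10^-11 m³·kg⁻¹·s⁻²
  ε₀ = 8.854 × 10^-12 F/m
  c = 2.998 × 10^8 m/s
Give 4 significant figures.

Planck pressure: p_P = c⁷/(ℏG²) = 4.632 × 10^113 Pa
atomic unit of pressure: P_au = E_h/a₀³ = m_e⁴e¹⁰/((4πε₀)⁵ℏ⁸) = 2.929 × 10^13 Pa
8.75 × 10^3 × 4.632 × 10^113 / 2.929 × 10^13 = 1.384 × 10^104

1.384 × 10^104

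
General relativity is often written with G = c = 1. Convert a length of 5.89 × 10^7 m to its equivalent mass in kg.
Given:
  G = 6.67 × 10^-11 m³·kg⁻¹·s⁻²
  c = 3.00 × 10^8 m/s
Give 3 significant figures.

Length → mass via c²/G.
5.89 × 10^7 m × (c²/G) = 7.95 × 10^34 kg

7.95 × 10^34 kg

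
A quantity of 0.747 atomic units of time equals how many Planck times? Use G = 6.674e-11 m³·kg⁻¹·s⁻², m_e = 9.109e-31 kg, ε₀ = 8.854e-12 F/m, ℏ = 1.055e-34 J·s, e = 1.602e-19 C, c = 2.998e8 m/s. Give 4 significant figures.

atomic unit of time: τ_au = (4πε₀)²ℏ³/(m_e e⁴) = 2.423e-17 s
Planck time: t_P = √(ℏG/c⁵) = 5.392e-44 s
0.747 × 2.423e-17 / 5.392e-44 = 3.357e26

3.357e26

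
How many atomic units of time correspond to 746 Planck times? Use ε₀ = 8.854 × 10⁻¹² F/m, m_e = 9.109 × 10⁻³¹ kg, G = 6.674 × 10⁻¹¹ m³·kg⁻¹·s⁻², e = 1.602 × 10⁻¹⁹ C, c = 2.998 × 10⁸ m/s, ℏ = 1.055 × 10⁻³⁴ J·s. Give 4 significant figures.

Planck time: t_P = √(ℏG/c⁵) = 5.392 × 10⁻⁴⁴ s
atomic unit of time: τ_au = (4πε₀)²ℏ³/(m_e e⁴) = 2.423 × 10⁻¹⁷ s
746 × 5.392 × 10⁻⁴⁴ / 2.423 × 10⁻¹⁷ = 1.660 × 10⁻²⁴

1.660 × 10⁻²⁴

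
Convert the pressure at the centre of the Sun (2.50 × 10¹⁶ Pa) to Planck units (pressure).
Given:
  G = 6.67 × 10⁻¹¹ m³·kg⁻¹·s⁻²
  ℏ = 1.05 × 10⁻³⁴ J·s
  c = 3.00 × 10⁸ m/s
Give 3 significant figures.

Planck pressure: p_P = c⁷/(ℏG²) = 4.68 × 10¹¹³ Pa.
2.50 × 10¹⁶ / 4.68 × 10¹¹³ = 5.34 × 10⁻⁹⁸

5.34 × 10⁻⁹⁸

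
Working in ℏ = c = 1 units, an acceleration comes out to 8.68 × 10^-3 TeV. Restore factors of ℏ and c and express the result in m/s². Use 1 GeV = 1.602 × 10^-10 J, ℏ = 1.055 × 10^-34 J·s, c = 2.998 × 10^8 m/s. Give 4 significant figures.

Acceleration is [L]/[T]² = c·[E]/ℏ.
1 GeV → c/ℏ × (1 GeV in J) = 4.552 × 10^32 m/s².
Convert the energy scale: 8.68 × 10^-3 TeV = 8.68 GeV.
Result: 8.68 × 4.552 × 10^32 = 3.951 × 10^33 m/s².

3.951 × 10^33 m/s²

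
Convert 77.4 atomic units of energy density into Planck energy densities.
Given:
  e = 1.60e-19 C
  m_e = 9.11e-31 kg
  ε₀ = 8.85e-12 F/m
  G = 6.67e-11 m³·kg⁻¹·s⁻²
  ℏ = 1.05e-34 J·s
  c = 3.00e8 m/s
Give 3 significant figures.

4.98e-99

atomic unit of energy density: u_au = E_h/a₀³ = m_e⁴e¹⁰/((4πε₀)⁵ℏ⁸) = 3.01e13 J/m³
Planck energy density: u_P = c⁷/(ℏG²) = 4.68e113 J/m³
77.4 × 3.01e13 / 4.68e113 = 4.98e-99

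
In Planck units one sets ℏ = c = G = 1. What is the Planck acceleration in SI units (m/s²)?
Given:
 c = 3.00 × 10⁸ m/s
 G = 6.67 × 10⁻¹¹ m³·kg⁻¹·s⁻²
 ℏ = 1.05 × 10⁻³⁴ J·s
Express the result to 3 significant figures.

5.59 × 10⁵¹ m/s²

a_P = √(c⁷/(ℏG))
  = √(3.12 × 10¹⁰³)
  = 5.59 × 10⁵¹ m/s²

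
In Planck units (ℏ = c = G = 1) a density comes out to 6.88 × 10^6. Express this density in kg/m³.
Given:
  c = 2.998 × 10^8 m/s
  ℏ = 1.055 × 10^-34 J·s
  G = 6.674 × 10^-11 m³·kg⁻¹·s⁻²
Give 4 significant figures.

One Planck density: ρ_P = c⁵/(ℏG²) = 5.154 × 10^96 kg/m³.
6.88 × 10^6 × 5.154 × 10^96 kg/m³ = 3.546 × 10^103 kg/m³

3.546 × 10^103 kg/m³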